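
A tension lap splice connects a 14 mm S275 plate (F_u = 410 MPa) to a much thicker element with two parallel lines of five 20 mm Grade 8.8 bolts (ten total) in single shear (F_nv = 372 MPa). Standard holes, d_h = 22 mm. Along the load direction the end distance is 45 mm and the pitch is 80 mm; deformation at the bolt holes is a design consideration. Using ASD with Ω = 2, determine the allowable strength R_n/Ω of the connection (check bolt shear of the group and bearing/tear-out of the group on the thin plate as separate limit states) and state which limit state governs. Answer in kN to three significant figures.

Bolt shear: A_b = π·20²/4 = 314.2 mm²; R_n = 372 × 314.2 × 10 × 1 / 1000 = 1169 kN → 1169 / 2 = 584 kN.
Bearing (1.2 l_c t F_u ≤ 2.4 d t F_u): upper limit = 2.4·20·14·410 / 1000 = 275.5 kN.
  Edge l_c = 45 − 22/2 = 34 → r_n = 234.2 kN; interior l_c = 80 − 22 = 58 → r_n = 275.5 kN.
  R_n,bearing = 2·234.2 + 8·275.5 = 2673 kN → 2673 / 2 = 1340 kN.
Bolt shear governs: 584 kN.

584 kN (bolt shear governs)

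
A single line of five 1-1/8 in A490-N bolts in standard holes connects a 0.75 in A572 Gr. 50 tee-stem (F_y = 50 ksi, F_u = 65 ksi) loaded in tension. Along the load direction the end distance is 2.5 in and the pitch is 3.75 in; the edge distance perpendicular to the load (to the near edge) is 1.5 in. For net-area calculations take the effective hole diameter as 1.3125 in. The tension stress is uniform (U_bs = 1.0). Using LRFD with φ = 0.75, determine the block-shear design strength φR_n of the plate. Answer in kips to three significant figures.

Shear plane L_v = 2.5 + 4·3.75 = 17.5 in; A_gv = 17.5 × 0.75 = 13.12 in².
A_nv = (17.5 − 4.5·1.3125) × 0.75 = 8.695 in².
A_nt = (1.5 − 0.5·1.3125) × 0.75 = 0.6328 in².
0.6 F_u A_nv = 339.1 kips; 0.6 F_y A_gv = 393.8 kips → shear rupture governs the shear term.
R_n = 339.1 + 1.0 × 65 × 0.6328 = 380.2 kips.
Design strength φR_n = 0.75 × 380.2 = 285 kips.

285 kips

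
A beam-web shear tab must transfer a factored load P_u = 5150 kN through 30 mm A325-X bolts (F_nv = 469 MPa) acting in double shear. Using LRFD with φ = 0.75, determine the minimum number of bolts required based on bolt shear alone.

11 bolts

A_b = π·30²/4 = 706.9 mm².
Per-bolt design strength φR_n = 0.75 × 469 × 706.9 × 2 / 1000 = 497.3 kN.
n ≥ 5150 / 497.3 = 10.36 → use 11 bolts.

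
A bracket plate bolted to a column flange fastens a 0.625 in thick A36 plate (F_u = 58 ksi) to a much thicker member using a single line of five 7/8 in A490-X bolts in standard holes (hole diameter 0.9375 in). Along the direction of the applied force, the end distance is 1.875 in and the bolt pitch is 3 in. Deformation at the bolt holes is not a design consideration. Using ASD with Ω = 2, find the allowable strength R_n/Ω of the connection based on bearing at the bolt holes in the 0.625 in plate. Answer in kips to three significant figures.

229 kips

Per bolt r_n = 1.5 l_c t F_u ≤ 3.0 d t F_u; upper limit = 3.0 × 0.875 × 0.625 × 58 = 95.16 kips.
Edge bolt: l_c = 1.875 − 0.9375/2 = 1.406 in → 1.5 × 1.406 × 0.625 × 58 = 76.46 → r_n = 76.46 kips.
Interior bolts: l_c = 3 − 0.9375 = 2.062 in → 1.5 × 2.062 × 0.625 × 58 = 112.1 → r_n = 95.16 kips.
R_n = 1 × 76.46 + 4 × 95.16 = 457.1 kips.
Allowable strength R_n/Ω = 457.1 / 2 = 229 kips.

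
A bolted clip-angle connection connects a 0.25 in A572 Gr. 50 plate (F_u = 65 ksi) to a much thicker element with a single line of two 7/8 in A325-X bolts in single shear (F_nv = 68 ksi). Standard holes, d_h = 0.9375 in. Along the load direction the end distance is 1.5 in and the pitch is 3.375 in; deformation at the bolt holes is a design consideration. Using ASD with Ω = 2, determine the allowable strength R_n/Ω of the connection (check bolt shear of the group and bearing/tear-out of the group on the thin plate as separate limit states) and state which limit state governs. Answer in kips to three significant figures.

Bolt shear: A_b = π·0.875²/4 = 0.6013 in²; R_n = 68 × 0.6013 × 2 × 1 = 81.78 kips → 81.78 / 2 = 40.9 kips.
Bearing (1.2 l_c t F_u ≤ 2.4 d t F_u): upper limit = 2.4·0.875·0.25·65 = 34.12 kips.
  Edge l_c = 1.5 − 0.9375/2 = 1.031 → r_n = 20.11 kips; interior l_c = 3.375 − 0.9375 = 2.438 → r_n = 34.12 kips.
  R_n,bearing = 1·20.11 + 1·34.12 = 54.23 kips → 54.23 / 2 = 27.1 kips.
Bearing governs: 27.1 kips.

27.1 kips (bearing governs)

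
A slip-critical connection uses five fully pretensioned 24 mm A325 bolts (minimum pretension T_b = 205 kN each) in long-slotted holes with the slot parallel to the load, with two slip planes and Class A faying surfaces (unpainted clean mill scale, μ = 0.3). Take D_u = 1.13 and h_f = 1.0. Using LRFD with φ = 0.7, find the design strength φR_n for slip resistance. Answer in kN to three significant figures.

486 kN

R_n = μ · D_u · h_f · T_b · n_s · n_b = 0.3 × 1.13 × 1.0 × 205 × 2 × 5 = 694.9 kN.
Design strength φR_n = 0.7 × 694.9 = 486 kN.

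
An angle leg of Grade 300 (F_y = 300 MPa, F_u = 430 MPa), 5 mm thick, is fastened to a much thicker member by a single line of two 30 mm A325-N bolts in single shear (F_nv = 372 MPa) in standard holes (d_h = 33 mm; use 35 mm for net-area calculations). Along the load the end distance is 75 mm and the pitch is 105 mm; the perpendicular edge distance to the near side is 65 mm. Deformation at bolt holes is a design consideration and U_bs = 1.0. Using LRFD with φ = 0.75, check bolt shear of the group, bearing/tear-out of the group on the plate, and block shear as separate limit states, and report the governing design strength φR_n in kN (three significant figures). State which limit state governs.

Bolt shear: A_b = π·30²/4 = 706.9 mm²; R_n = 372 × 706.9 × 2 × 1 / 1000 = 525.9 kN → 0.75 × 525.9 = 394 kN.
Bearing: edge l_c = 58.5, r_n = 150.9 kN; interior l_c = 72, r_n = 154.8 kN; R_n = 150.9 + 1·154.8 = 305.7 kN → 229 kN.
Block shear: A_gv = 900, A_nv = 637.5, A_nt = 237.5 mm²; R_n = min(0.6F_uA_nv, 0.6F_yA_gv) + U_bs·F_u·A_nt = 264.1 kN → 198 kN.
Block shear governs: 198 kN.

198 kN (block shear governs)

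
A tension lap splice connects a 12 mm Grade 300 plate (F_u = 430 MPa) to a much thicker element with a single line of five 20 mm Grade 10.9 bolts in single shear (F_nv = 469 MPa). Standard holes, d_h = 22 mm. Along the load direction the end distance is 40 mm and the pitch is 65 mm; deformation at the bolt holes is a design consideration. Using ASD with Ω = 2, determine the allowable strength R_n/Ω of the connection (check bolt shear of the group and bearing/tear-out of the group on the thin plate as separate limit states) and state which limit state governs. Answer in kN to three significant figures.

Bolt shear: A_b = π·20²/4 = 314.2 mm²; R_n = 469 × 314.2 × 5 × 1 / 1000 = 736.7 kN → 736.7 / 2 = 368 kN.
Bearing (1.2 l_c t F_u ≤ 2.4 d t F_u): upper limit = 2.4·20·12·430 / 1000 = 247.7 kN.
  Edge l_c = 40 − 22/2 = 29 → r_n = 179.6 kN; interior l_c = 65 − 22 = 43 → r_n = 247.7 kN.
  R_n,bearing = 1·179.6 + 4·247.7 = 1170 kN → 1170 / 2 = 585 kN.
Bolt shear governs: 368 kN.

368 kN (bolt shear governs)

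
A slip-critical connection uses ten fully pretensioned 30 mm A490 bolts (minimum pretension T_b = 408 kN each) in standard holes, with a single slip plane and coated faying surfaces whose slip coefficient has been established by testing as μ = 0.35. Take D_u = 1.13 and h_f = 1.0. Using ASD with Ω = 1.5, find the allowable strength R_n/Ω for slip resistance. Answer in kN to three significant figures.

1080 kN

R_n = μ · D_u · h_f · T_b · n_s · n_b = 0.35 × 1.13 × 1.0 × 408 × 1 × 10 = 1614 kN.
Allowable strength R_n/Ω = 1614 / 1.5 = 1080 kN.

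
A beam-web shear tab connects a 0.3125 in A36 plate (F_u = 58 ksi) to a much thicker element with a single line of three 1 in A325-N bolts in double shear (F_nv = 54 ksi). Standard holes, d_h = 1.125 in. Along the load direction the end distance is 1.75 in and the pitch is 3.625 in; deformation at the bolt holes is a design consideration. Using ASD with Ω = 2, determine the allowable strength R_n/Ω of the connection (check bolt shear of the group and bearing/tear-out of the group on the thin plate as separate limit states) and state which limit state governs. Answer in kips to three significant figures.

Bolt shear: A_b = π·1²/4 = 0.7854 in²; R_n = 54 × 0.7854 × 3 × 2 = 254.5 kips → 254.5 / 2 = 127 kips.
Bearing (1.2 l_c t F_u ≤ 2.4 d t F_u): upper limit = 2.4·1·0.3125·58 = 43.5 kips.
  Edge l_c = 1.75 − 1.125/2 = 1.188 → r_n = 25.83 kips; interior l_c = 3.625 − 1.125 = 2.5 → r_n = 43.5 kips.
  R_n,bearing = 1·25.83 + 2·43.5 = 112.8 kips → 112.8 / 2 = 56.4 kips.
Bearing governs: 56.4 kips.

56.4 kips (bearing governs)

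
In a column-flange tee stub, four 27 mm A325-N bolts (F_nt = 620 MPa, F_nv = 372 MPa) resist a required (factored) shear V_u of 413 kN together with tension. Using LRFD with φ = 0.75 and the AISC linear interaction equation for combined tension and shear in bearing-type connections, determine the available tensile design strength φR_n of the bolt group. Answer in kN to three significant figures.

696 kN

A_b = π·27²/4 = 572.6 mm²; f_rv = 413 × 1000 / (4 × 572.6) = 180.3 MPa.
F'_nt = 1.3 F_nt − (F_nt / φF_nv) f_rv = 1.3·620 − (620/(0.75·372))·180.3 = 405.3 MPa, capped at F_nt → F'_nt = 405.3 MPa.
R_n = F'_nt · A_b · n = 405.3 × 572.6 × 4 / 1000 = 928.1 kN.
Design strength φR_n = 0.75 × 928.1 = 696 kN.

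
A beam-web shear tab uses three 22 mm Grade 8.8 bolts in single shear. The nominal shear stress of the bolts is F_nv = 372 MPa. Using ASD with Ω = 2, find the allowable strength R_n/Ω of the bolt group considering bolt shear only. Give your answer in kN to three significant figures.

212 kN

A_b = π × 22² / 4 = 380.1 mm².
R_n = F_nv · A_b · n · n_s = 372 × 380.1 × 3 × 1 / 1000 = 424.2 kN.
Allowable strength R_n/Ω = 424.2 / 2 = 212 kN.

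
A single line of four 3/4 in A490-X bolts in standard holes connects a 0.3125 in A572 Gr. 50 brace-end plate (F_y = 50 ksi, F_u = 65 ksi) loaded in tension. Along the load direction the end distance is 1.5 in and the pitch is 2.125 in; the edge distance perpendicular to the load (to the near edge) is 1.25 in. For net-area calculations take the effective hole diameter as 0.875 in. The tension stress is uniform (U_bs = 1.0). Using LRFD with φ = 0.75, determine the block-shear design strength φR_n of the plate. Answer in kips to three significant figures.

56.4 kips

Shear plane L_v = 1.5 + 3·2.125 = 7.875 in; A_gv = 7.875 × 0.3125 = 2.461 in².
A_nv = (7.875 − 3.5·0.875) × 0.3125 = 1.504 in².
A_nt = (1.25 − 0.5·0.875) × 0.3125 = 0.2539 in².
0.6 F_u A_nv = 58.65 kips; 0.6 F_y A_gv = 73.83 kips → shear rupture governs the shear term.
R_n = 58.65 + 1.0 × 65 × 0.2539 = 75.16 kips.
Design strength φR_n = 0.75 × 75.16 = 56.4 kips.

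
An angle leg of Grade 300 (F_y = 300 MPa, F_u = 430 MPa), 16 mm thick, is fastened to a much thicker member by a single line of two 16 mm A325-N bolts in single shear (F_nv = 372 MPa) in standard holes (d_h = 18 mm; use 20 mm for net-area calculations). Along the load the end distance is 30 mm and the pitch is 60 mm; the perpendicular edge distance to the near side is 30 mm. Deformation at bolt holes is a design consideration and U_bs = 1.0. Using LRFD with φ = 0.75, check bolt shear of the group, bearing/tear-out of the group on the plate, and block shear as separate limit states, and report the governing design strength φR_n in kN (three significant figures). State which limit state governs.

Bolt shear: A_b = π·16²/4 = 201.1 mm²; R_n = 372 × 201.1 × 2 × 1 / 1000 = 149.6 kN → 0.75 × 149.6 = 112 kN.
Bearing: edge l_c = 21, r_n = 173.4 kN; interior l_c = 42, r_n = 264.2 kN; R_n = 173.4 + 1·264.2 = 437.6 kN → 328 kN.
Block shear: A_gv = 1440, A_nv = 960, A_nt = 320 mm²; R_n = min(0.6F_uA_nv, 0.6F_yA_gv) + U_bs·F_u·A_nt = 385.3 kN → 289 kN.
Bolt shear governs: 112 kN.

112 kN (bolt shear governs)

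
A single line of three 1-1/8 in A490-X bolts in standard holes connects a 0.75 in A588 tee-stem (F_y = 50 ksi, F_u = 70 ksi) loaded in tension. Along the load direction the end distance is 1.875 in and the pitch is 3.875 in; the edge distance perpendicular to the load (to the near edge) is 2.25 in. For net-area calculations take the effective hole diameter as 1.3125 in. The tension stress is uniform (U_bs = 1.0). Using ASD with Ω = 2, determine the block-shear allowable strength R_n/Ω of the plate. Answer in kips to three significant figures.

Shear plane L_v = 1.875 + 2·3.875 = 9.625 in; A_gv = 9.625 × 0.75 = 7.219 in².
A_nv = (9.625 − 2.5·1.3125) × 0.75 = 4.758 in².
A_nt = (2.25 − 0.5·1.3125) × 0.75 = 1.195 in².
0.6 F_u A_nv = 199.8 kips; 0.6 F_y A_gv = 216.6 kips → shear rupture governs the shear term.
R_n = 199.8 + 1.0 × 70 × 1.195 = 283.5 kips.
Allowable strength R_n/Ω = 283.5 / 2 = 142 kips.

142 kips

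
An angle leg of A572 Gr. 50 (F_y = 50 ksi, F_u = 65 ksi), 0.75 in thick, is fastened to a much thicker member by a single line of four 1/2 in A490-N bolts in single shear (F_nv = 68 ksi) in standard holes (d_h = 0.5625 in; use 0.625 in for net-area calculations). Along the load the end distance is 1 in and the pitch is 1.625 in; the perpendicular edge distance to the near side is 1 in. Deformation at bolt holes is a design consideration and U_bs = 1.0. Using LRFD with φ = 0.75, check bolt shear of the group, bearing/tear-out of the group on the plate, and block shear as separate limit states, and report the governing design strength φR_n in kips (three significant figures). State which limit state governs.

Bolt shear: A_b = π·0.5²/4 = 0.1963 in²; R_n = 68 × 0.1963 × 4 × 1 = 53.41 kips → 0.75 × 53.41 = 40.1 kips.
Bearing: edge l_c = 0.7188, r_n = 42.05 kips; interior l_c = 1.062, r_n = 58.5 kips; R_n = 42.05 + 3·58.5 = 217.5 kips → 163 kips.
Block shear: A_gv = 4.406, A_nv = 2.766, A_nt = 0.5156 in²; R_n = min(0.6F_uA_nv, 0.6F_yA_gv) + U_bs·F_u·A_nt = 141.4 kips → 106 kips.
Bolt shear governs: 40.1 kips.

40.1 kips (bolt shear governs)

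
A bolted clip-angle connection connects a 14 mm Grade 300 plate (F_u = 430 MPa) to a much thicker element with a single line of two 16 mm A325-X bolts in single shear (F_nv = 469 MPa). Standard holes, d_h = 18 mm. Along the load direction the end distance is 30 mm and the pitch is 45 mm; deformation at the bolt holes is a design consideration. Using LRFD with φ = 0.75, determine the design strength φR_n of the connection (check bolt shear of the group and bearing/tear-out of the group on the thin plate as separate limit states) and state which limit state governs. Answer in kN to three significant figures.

Bolt shear: A_b = π·16²/4 = 201.1 mm²; R_n = 469 × 201.1 × 2 × 1 / 1000 = 188.6 kN → 0.75 × 188.6 = 141 kN.
Bearing (1.2 l_c t F_u ≤ 2.4 d t F_u): upper limit = 2.4·16·14·430 / 1000 = 231.2 kN.
  Edge l_c = 30 − 18/2 = 21 → r_n = 151.7 kN; interior l_c = 45 − 18 = 27 → r_n = 195 kN.
  R_n,bearing = 1·151.7 + 1·195 = 346.8 kN → 0.75 × 346.8 = 260 kN.
Bolt shear governs: 141 kN.

141 kN (bolt shear governs)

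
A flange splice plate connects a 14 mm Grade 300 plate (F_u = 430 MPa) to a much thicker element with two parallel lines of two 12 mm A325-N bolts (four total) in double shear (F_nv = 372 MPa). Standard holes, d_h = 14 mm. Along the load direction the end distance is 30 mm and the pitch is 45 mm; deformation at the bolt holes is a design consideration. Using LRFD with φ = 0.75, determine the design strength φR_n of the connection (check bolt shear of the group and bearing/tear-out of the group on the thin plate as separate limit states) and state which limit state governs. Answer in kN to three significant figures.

Bolt shear: A_b = π·12²/4 = 113.1 mm²; R_n = 372 × 113.1 × 4 × 2 / 1000 = 336.6 kN → 0.75 × 336.6 = 252 kN.
Bearing (1.2 l_c t F_u ≤ 2.4 d t F_u): upper limit = 2.4·12·14·430 / 1000 = 173.4 kN.
  Edge l_c = 30 − 14/2 = 23 → r_n = 166.2 kN; interior l_c = 45 − 14 = 31 → r_n = 173.4 kN.
  R_n,bearing = 2·166.2 + 2·173.4 = 679.1 kN → 0.75 × 679.1 = 509 kN.
Bolt shear governs: 252 kN.

252 kN (bolt shear governs)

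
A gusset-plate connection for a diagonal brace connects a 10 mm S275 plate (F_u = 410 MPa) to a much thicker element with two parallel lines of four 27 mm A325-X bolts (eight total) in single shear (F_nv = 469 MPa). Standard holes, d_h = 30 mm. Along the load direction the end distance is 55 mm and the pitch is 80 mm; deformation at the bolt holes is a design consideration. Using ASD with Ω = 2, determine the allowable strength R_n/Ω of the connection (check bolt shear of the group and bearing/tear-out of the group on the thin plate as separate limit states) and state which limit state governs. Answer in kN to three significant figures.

Bolt shear: A_b = π·27²/4 = 572.6 mm²; R_n = 469 × 572.6 × 8 × 1 / 1000 = 2148 kN → 2148 / 2 = 1070 kN.
Bearing (1.2 l_c t F_u ≤ 2.4 d t F_u): upper limit = 2.4·27·10·410 / 1000 = 265.7 kN.
  Edge l_c = 55 − 30/2 = 40 → r_n = 196.8 kN; interior l_c = 80 − 30 = 50 → r_n = 246 kN.
  R_n,bearing = 2·196.8 + 6·246 = 1870 kN → 1870 / 2 = 935 kN.
Bearing governs: 935 kN.

935 kN (bearing governs)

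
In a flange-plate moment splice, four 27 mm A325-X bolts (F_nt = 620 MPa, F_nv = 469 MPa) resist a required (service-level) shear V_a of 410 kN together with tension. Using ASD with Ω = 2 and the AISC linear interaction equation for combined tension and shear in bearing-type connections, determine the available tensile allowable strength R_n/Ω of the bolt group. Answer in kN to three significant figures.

381 kN

A_b = π·27²/4 = 572.6 mm²; f_rv = 410 × 1000 / (4 × 572.6) = 179 MPa.
F'_nt = 1.3 F_nt − (Ω F_nt / F_nv) f_rv = 1.3·620 − (2·620/469)·179 = 332.7 MPa, capped at F_nt → F'_nt = 332.7 MPa.
R_n = F'_nt · A_b · n = 332.7 × 572.6 × 4 / 1000 = 761.9 kN.
Allowable strength R_n/Ω = 761.9 / 2 = 381 kN.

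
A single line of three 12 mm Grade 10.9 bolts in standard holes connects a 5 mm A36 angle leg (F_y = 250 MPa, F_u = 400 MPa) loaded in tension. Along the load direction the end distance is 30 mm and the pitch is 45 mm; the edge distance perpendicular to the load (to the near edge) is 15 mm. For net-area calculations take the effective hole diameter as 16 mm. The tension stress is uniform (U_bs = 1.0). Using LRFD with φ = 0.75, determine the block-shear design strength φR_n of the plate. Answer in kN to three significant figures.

Shear plane L_v = 30 + 2·45 = 120 mm; A_gv = 120 × 5 = 600 mm².
A_nv = (120 − 2.5·16) × 5 = 400 mm².
A_nt = (15 − 0.5·16) × 5 = 35 mm².
0.6 F_u A_nv = 96 kN; 0.6 F_y A_gv = 90 kN → shear yielding governs the shear term.
R_n = 90 + 1.0 × 400 × 35 / 1000 = 104 kN.
Design strength φR_n = 0.75 × 104 = 78 kN.

78 kN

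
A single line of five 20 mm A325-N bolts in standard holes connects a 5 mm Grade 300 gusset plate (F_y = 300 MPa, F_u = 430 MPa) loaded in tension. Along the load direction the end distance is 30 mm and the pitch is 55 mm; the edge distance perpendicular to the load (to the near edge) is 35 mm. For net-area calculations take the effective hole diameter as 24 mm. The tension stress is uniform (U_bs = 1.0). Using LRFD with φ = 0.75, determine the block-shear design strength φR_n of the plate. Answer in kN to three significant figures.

174 kN

Shear plane L_v = 30 + 4·55 = 250 mm; A_gv = 250 × 5 = 1250 mm².
A_nv = (250 − 4.5·24) × 5 = 710 mm².
A_nt = (35 − 0.5·24) × 5 = 115 mm².
0.6 F_u A_nv = 183.2 kN; 0.6 F_y A_gv = 225 kN → shear rupture governs the shear term.
R_n = 183.2 + 1.0 × 430 × 115 / 1000 = 232.6 kN.
Design strength φR_n = 0.75 × 232.6 = 174 kN.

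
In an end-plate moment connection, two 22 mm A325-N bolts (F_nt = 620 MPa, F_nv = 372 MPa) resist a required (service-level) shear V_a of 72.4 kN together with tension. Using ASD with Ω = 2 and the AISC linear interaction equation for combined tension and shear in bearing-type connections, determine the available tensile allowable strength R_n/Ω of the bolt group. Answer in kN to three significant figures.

A_b = π·22²/4 = 380.1 mm²; f_rv = 72.4 × 1000 / (2 × 380.1) = 95.23 MPa.
F'_nt = 1.3 F_nt − (Ω F_nt / F_nv) f_rv = 1.3·620 − (2·620/372)·95.23 = 488.6 MPa, capped at F_nt → F'_nt = 488.6 MPa.
R_n = F'_nt · A_b · n = 488.6 × 380.1 × 2 / 1000 = 371.4 kN.
Allowable strength R_n/Ω = 371.4 / 2 = 186 kN.

186 kN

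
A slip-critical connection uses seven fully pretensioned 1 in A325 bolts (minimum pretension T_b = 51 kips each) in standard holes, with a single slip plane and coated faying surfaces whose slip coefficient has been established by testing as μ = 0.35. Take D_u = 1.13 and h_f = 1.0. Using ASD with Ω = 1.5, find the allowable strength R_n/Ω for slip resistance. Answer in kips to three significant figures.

94.1 kips

R_n = μ · D_u · h_f · T_b · n_s · n_b = 0.35 × 1.13 × 1.0 × 51 × 1 × 7 = 141.2 kips.
Allowable strength R_n/Ω = 141.2 / 1.5 = 94.1 kips.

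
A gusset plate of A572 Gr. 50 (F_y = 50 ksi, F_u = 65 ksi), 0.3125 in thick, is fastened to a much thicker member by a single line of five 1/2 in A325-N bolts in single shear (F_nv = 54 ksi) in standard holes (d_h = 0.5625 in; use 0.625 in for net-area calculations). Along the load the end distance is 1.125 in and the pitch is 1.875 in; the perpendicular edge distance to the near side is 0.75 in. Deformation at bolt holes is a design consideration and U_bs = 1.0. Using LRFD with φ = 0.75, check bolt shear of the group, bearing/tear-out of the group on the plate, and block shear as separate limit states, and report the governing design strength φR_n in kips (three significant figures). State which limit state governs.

Bolt shear: A_b = π·0.5²/4 = 0.1963 in²; R_n = 54 × 0.1963 × 5 × 1 = 53.01 kips → 0.75 × 53.01 = 39.8 kips.
Bearing: edge l_c = 0.8438, r_n = 20.57 kips; interior l_c = 1.312, r_n = 24.38 kips; R_n = 20.57 + 4·24.38 = 118.1 kips → 88.5 kips.
Block shear: A_gv = 2.695, A_nv = 1.816, A_nt = 0.1367 in²; R_n = min(0.6F_uA_nv, 0.6F_yA_gv) + U_bs·F_u·A_nt = 79.73 kips → 59.8 kips.
Bolt shear governs: 39.8 kips.

39.8 kips (bolt shear governs)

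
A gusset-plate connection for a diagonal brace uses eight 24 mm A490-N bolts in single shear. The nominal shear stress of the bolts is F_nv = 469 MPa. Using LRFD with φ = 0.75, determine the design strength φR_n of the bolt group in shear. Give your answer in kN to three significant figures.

A_b = π × 24² / 4 = 452.4 mm².
R_n = F_nv · A_b · n · n_s = 469 × 452.4 × 8 × 1 / 1000 = 1697 kN.
Design strength φR_n = 0.75 × 1697 = 1270 kN.

1270 kN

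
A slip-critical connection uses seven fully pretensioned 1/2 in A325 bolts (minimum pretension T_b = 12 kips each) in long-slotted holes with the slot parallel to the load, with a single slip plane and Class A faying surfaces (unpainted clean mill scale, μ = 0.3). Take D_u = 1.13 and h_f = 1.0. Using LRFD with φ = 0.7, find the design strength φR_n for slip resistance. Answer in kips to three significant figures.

R_n = μ · D_u · h_f · T_b · n_s · n_b = 0.3 × 1.13 × 1.0 × 12 × 1 × 7 = 28.48 kips.
Design strength φR_n = 0.7 × 28.48 = 19.9 kips.

19.9 kips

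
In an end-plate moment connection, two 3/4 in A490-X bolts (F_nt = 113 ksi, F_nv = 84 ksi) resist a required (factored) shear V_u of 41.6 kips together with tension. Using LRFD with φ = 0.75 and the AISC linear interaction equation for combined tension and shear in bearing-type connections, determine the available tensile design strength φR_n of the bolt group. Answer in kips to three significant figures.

A_b = π·0.75²/4 = 0.4418 in²; f_rv = 41.6 / (2 × 0.4418) = 47.08 ksi.
F'_nt = 1.3 F_nt − (F_nt / φF_nv) f_rv = 1.3·113 − (113/(0.75·84))·47.08 = 62.45 ksi, capped at F_nt → F'_nt = 62.45 ksi.
R_n = F'_nt · A_b · n = 62.45 × 0.4418 × 2 = 55.18 kips.
Design strength φR_n = 0.75 × 55.18 = 41.4 kips.

41.4 kips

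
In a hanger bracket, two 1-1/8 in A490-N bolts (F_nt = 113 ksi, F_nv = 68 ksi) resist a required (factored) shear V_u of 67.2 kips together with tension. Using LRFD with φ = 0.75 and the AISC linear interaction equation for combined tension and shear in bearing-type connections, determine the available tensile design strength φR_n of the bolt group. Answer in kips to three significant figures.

A_b = π·1.125²/4 = 0.994 in²; f_rv = 67.2 / (2 × 0.994) = 33.8 ksi.
F'_nt = 1.3 F_nt − (F_nt / φF_nv) f_rv = 1.3·113 − (113/(0.75·68))·33.8 = 72.01 ksi, capped at F_nt → F'_nt = 72.01 ksi.
R_n = F'_nt · A_b · n = 72.01 × 0.994 × 2 = 143.1 kips.
Design strength φR_n = 0.75 × 143.1 = 107 kips.

107 kips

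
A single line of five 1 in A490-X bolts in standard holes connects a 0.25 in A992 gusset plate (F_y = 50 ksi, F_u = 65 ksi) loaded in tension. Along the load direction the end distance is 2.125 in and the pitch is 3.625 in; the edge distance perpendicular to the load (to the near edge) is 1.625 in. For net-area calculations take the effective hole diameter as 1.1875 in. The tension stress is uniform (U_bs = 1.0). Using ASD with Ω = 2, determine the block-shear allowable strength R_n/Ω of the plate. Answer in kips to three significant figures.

Shear plane L_v = 2.125 + 4·3.625 = 16.62 in; A_gv = 16.62 × 0.25 = 4.156 in².
A_nv = (16.62 − 4.5·1.1875) × 0.25 = 2.82 in².
A_nt = (1.625 − 0.5·1.1875) × 0.25 = 0.2578 in².
0.6 F_u A_nv = 110 kips; 0.6 F_y A_gv = 124.7 kips → shear rupture governs the shear term.
R_n = 110 + 1.0 × 65 × 0.2578 = 126.8 kips.
Allowable strength R_n/Ω = 126.8 / 2 = 63.4 kips.

63.4 kips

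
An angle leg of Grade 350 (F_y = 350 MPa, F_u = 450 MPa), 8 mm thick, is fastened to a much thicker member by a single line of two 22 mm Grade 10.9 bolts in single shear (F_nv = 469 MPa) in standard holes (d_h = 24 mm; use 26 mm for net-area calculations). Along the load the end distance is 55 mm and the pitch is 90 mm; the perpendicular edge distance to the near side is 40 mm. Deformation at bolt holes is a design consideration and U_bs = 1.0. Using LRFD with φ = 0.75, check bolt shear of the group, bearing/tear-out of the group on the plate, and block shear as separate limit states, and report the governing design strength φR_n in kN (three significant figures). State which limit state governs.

Bolt shear: A_b = π·22²/4 = 380.1 mm²; R_n = 469 × 380.1 × 2 × 1 / 1000 = 356.6 kN → 0.75 × 356.6 = 267 kN.
Bearing: edge l_c = 43, r_n = 185.8 kN; interior l_c = 66, r_n = 190.1 kN; R_n = 185.8 + 1·190.1 = 375.8 kN → 282 kN.
Block shear: A_gv = 1160, A_nv = 848, A_nt = 216 mm²; R_n = min(0.6F_uA_nv, 0.6F_yA_gv) + U_bs·F_u·A_nt = 326.2 kN → 245 kN.
Block shear governs: 245 kN.

245 kN (block shear governs)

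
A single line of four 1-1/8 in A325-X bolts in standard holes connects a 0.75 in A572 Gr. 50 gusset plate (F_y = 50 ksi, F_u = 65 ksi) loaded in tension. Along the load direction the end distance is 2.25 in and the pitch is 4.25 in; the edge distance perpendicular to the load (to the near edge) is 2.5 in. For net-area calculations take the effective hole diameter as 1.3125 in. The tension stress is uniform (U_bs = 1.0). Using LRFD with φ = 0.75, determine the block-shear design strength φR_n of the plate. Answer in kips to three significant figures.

296 kips

Shear plane L_v = 2.25 + 3·4.25 = 15 in; A_gv = 15 × 0.75 = 11.25 in².
A_nv = (15 − 3.5·1.3125) × 0.75 = 7.805 in².
A_nt = (2.5 − 0.5·1.3125) × 0.75 = 1.383 in².
0.6 F_u A_nv = 304.4 kips; 0.6 F_y A_gv = 337.5 kips → shear rupture governs the shear term.
R_n = 304.4 + 1.0 × 65 × 1.383 = 394.3 kips.
Design strength φR_n = 0.75 × 394.3 = 296 kips.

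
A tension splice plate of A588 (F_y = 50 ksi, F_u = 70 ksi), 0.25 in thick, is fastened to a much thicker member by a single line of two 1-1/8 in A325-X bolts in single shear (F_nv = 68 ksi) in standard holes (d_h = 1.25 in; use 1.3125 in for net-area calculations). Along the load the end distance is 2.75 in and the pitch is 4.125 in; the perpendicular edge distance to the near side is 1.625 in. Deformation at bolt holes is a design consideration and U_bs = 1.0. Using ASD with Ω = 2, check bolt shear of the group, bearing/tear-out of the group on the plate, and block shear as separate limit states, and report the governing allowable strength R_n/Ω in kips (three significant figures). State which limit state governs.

Bolt shear: A_b = π·1.125²/4 = 0.994 in²; R_n = 68 × 0.994 × 2 × 1 = 135.2 kips → 135.2 / 2 = 67.6 kips.
Bearing: edge l_c = 2.125, r_n = 44.62 kips; interior l_c = 2.875, r_n = 47.25 kips; R_n = 44.62 + 1·47.25 = 91.88 kips → 45.9 kips.
Block shear: A_gv = 1.719, A_nv = 1.227, A_nt = 0.2422 in²; R_n = min(0.6F_uA_nv, 0.6F_yA_gv) + U_bs·F_u·A_nt = 68.47 kips → 34.2 kips.
Block shear governs: 34.2 kips.

34.2 kips (block shear governs)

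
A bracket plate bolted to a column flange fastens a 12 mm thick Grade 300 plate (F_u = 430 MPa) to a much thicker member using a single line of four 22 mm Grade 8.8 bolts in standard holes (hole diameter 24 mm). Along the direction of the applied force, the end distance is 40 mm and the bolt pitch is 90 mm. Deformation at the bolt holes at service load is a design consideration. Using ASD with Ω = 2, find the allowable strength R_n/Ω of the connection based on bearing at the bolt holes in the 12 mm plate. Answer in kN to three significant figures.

Per bolt r_n = 1.2 l_c t F_u ≤ 2.4 d t F_u; upper limit = 2.4 × 22 × 12 × 430 / 1000 = 272.4 kN.
Edge bolt: l_c = 40 − 24/2 = 28 mm → 1.2 × 28 × 12 × 430 / 1000 = 173.4 → r_n = 173.4 kN.
Interior bolts: l_c = 90 − 24 = 66 mm → 1.2 × 66 × 12 × 430 / 1000 = 408.7 → r_n = 272.4 kN.
R_n = 1 × 173.4 + 3 × 272.4 = 990.7 kN.
Allowable strength R_n/Ω = 990.7 / 2 = 495 kN.

495 kN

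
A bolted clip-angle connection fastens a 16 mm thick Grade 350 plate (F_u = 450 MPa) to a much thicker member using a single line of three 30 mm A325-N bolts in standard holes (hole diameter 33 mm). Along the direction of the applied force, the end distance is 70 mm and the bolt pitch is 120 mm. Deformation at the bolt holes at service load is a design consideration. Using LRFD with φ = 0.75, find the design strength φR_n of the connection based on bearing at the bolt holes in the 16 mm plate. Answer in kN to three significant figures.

Per bolt r_n = 1.2 l_c t F_u ≤ 2.4 d t F_u; upper limit = 2.4 × 30 × 16 × 450 / 1000 = 518.4 kN.
Edge bolt: l_c = 70 − 33/2 = 53.5 mm → 1.2 × 53.5 × 16 × 450 / 1000 = 462.2 → r_n = 462.2 kN.
Interior bolts: l_c = 120 − 33 = 87 mm → 1.2 × 87 × 16 × 450 / 1000 = 751.7 → r_n = 518.4 kN.
R_n = 1 × 462.2 + 2 × 518.4 = 1499 kN.
Design strength φR_n = 0.75 × 1499 = 1120 kN.

1120 kN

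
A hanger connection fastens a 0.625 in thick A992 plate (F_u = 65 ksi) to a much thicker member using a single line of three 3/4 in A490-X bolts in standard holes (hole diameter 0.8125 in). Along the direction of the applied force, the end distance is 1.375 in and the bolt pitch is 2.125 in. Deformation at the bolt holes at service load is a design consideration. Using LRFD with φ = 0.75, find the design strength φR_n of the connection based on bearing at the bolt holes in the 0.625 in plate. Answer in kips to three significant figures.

131 kips

Per bolt r_n = 1.2 l_c t F_u ≤ 2.4 d t F_u; upper limit = 2.4 × 0.75 × 0.625 × 65 = 73.12 kips.
Edge bolt: l_c = 1.375 − 0.8125/2 = 0.9688 in → 1.2 × 0.9688 × 0.625 × 65 = 47.23 → r_n = 47.23 kips.
Interior bolts: l_c = 2.125 − 0.8125 = 1.312 in → 1.2 × 1.312 × 0.625 × 65 = 63.98 → r_n = 63.98 kips.
R_n = 1 × 47.23 + 2 × 63.98 = 175.2 kips.
Design strength φR_n = 0.75 × 175.2 = 131 kips.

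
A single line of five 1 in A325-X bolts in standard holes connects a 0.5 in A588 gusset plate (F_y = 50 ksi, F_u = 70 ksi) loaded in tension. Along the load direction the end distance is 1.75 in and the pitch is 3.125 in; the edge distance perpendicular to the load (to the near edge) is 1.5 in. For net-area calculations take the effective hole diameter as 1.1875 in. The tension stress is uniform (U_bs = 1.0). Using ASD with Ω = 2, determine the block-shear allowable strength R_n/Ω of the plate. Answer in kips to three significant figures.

Shear plane L_v = 1.75 + 4·3.125 = 14.25 in; A_gv = 14.25 × 0.5 = 7.125 in².
A_nv = (14.25 − 4.5·1.1875) × 0.5 = 4.453 in².
A_nt = (1.5 − 0.5·1.1875) × 0.5 = 0.4531 in².
0.6 F_u A_nv = 187 kips; 0.6 F_y A_gv = 213.8 kips → shear rupture governs the shear term.
R_n = 187 + 1.0 × 70 × 0.4531 = 218.8 kips.
Allowable strength R_n/Ω = 218.8 / 2 = 109 kips.

109 kips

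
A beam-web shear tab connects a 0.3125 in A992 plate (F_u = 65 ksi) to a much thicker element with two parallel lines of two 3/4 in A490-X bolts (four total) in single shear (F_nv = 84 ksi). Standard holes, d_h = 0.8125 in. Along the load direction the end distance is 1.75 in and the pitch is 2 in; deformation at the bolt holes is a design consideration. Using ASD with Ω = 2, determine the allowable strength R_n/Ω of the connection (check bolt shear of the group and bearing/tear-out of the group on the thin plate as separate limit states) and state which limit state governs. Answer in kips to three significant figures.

61.7 kips (bearing governs)

Bolt shear: A_b = π·0.75²/4 = 0.4418 in²; R_n = 84 × 0.4418 × 4 × 1 = 148.4 kips → 148.4 / 2 = 74.2 kips.
Bearing (1.2 l_c t F_u ≤ 2.4 d t F_u): upper limit = 2.4·0.75·0.3125·65 = 36.56 kips.
  Edge l_c = 1.75 − 0.8125/2 = 1.344 → r_n = 32.75 kips; interior l_c = 2 − 0.8125 = 1.188 → r_n = 28.95 kips.
  R_n,bearing = 2·32.75 + 2·28.95 = 123.4 kips → 123.4 / 2 = 61.7 kips.
Bearing governs: 61.7 kips.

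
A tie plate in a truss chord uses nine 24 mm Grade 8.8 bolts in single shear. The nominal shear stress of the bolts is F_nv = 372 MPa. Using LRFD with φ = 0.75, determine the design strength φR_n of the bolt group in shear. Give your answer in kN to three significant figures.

1140 kN

A_b = π × 24² / 4 = 452.4 mm².
R_n = F_nv · A_b · n · n_s = 372 × 452.4 × 9 × 1 / 1000 = 1515 kN.
Design strength φR_n = 0.75 × 1515 = 1140 kN.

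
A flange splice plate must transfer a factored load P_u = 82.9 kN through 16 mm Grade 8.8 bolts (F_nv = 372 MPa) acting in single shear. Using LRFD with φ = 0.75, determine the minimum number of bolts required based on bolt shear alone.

A_b = π·16²/4 = 201.1 mm².
Per-bolt design strength φR_n = 0.75 × 372 × 201.1 × 1 / 1000 = 56.1 kN.
n ≥ 82.9 / 56.1 = 1.478 → use 2 bolts.

2 bolts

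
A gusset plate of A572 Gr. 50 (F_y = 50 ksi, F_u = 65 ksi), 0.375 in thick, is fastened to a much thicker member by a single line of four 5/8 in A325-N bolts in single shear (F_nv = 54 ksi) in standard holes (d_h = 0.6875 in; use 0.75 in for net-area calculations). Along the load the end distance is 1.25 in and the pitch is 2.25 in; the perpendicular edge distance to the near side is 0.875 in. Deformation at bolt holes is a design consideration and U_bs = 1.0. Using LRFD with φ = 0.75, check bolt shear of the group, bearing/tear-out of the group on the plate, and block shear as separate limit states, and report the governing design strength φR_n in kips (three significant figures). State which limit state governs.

Bolt shear: A_b = π·0.625²/4 = 0.3068 in²; R_n = 54 × 0.3068 × 4 × 1 = 66.27 kips → 0.75 × 66.27 = 49.7 kips.
Bearing: edge l_c = 0.9062, r_n = 26.51 kips; interior l_c = 1.562, r_n = 36.56 kips; R_n = 26.51 + 3·36.56 = 136.2 kips → 102 kips.
Block shear: A_gv = 3, A_nv = 2.016, A_nt = 0.1875 in²; R_n = min(0.6F_uA_nv, 0.6F_yA_gv) + U_bs·F_u·A_nt = 90.8 kips → 68.1 kips.
Bolt shear governs: 49.7 kips.

49.7 kips (bolt shear governs)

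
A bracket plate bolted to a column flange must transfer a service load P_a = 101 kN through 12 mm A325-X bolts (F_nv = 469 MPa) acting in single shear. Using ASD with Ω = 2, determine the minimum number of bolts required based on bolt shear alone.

4 bolts

A_b = π·12²/4 = 113.1 mm².
Per-bolt allowable strength R_n/Ω = 469 × 113.1 × 1 / 1000 / 2 = 26.52 kN.
n ≥ 101 / 26.52 = 3.808 → use 4 bolts.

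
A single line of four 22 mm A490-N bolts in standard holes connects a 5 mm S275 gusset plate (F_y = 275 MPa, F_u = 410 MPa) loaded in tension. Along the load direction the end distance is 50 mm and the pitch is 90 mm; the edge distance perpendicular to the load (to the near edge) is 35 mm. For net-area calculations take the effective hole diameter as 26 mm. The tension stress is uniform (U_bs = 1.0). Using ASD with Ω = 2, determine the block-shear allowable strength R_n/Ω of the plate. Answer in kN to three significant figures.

Shear plane L_v = 50 + 3·90 = 320 mm; A_gv = 320 × 5 = 1600 mm².
A_nv = (320 − 3.5·26) × 5 = 1145 mm².
A_nt = (35 − 0.5·26) × 5 = 110 mm².
0.6 F_u A_nv = 281.7 kN; 0.6 F_y A_gv = 264 kN → shear yielding governs the shear term.
R_n = 264 + 1.0 × 410 × 110 / 1000 = 309.1 kN.
Allowable strength R_n/Ω = 309.1 / 2 = 155 kN.

155 kN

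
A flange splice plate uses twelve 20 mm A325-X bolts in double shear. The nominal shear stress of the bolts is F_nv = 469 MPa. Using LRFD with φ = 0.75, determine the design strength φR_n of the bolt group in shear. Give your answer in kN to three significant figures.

A_b = π × 20² / 4 = 314.2 mm².
R_n = F_nv · A_b · n · n_s = 469 × 314.2 × 12 × 2 / 1000 = 3536 kN.
Design strength φR_n = 0.75 × 3536 = 2650 kN.

2650 kN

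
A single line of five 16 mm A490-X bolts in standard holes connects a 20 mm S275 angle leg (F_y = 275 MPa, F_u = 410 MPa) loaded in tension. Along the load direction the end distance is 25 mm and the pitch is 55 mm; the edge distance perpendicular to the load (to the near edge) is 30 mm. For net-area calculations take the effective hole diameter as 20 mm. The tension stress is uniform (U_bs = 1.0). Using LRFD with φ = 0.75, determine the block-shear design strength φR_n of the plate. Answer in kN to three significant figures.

Shear plane L_v = 25 + 4·55 = 245 mm; A_gv = 245 × 20 = 4900 mm².
A_nv = (245 − 4.5·20) × 20 = 3100 mm².
A_nt = (30 − 0.5·20) × 20 = 400 mm².
0.6 F_u A_nv = 762.6 kN; 0.6 F_y A_gv = 808.5 kN → shear rupture governs the shear term.
R_n = 762.6 + 1.0 × 410 × 400 / 1000 = 926.6 kN.
Design strength φR_n = 0.75 × 926.6 = 695 kN.

695 kN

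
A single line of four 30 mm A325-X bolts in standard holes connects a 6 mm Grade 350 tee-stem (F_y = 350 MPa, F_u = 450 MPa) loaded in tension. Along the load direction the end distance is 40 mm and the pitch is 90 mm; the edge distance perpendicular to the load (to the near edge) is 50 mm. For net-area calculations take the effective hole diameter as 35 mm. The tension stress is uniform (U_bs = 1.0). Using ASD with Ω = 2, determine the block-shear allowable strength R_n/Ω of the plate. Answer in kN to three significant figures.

Shear plane L_v = 40 + 3·90 = 310 mm; A_gv = 310 × 6 = 1860 mm².
A_nv = (310 − 3.5·35) × 6 = 1125 mm².
A_nt = (50 − 0.5·35) × 6 = 195 mm².
0.6 F_u A_nv = 303.8 kN; 0.6 F_y A_gv = 390.6 kN → shear rupture governs the shear term.
R_n = 303.8 + 1.0 × 450 × 195 / 1000 = 391.5 kN.
Allowable strength R_n/Ω = 391.5 / 2 = 196 kN.

196 kN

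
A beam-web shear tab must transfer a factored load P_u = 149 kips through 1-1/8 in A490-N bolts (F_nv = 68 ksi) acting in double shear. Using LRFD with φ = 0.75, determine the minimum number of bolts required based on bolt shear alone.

2 bolts

A_b = π·1.125²/4 = 0.994 in².
Per-bolt design strength φR_n = 0.75 × 68 × 0.994 × 2 = 101.4 kips.
n ≥ 149 / 101.4 = 1.47 → use 2 bolts.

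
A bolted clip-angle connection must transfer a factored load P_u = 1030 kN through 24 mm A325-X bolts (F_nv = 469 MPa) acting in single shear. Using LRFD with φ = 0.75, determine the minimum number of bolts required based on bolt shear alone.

A_b = π·24²/4 = 452.4 mm².
Per-bolt design strength φR_n = 0.75 × 469 × 452.4 × 1 / 1000 = 159.1 kN.
n ≥ 1030 / 159.1 = 6.473 → use 7 bolts.

7 bolts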